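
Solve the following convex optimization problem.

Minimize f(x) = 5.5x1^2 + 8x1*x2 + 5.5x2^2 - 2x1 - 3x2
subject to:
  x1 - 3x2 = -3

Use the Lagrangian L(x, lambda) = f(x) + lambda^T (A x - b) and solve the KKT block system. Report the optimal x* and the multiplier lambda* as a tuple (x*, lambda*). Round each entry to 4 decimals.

Form the Lagrangian:
  L(x, lambda) = (1/2) x^T Q x + c^T x + lambda^T (A x - b)
Stationarity (grad_x L = 0): Q x + c + A^T lambda = 0.
Primal feasibility: A x = b.

This gives the KKT block system:
  [ Q   A^T ] [ x     ]   [-c ]
  [ A    0  ] [ lambda ] = [ b ]

Solving the linear system:
  x*      = (-0.4937, 0.8354)
  lambda* = (0.7468)
  f(x*)   = 0.3608

x* = (-0.4937, 0.8354), lambda* = (0.7468)


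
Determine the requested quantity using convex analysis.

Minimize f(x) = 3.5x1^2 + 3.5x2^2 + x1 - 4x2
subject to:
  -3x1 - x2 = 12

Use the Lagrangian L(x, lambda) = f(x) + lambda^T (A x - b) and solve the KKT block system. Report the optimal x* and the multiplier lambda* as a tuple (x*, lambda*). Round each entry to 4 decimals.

Form the Lagrangian:
  L(x, lambda) = (1/2) x^T Q x + c^T x + lambda^T (A x - b)
Stationarity (grad_x L = 0): Q x + c + A^T lambda = 0.
Primal feasibility: A x = b.

This gives the KKT block system:
  [ Q   A^T ] [ x     ]   [-c ]
  [ A    0  ] [ lambda ] = [ b ]

Solving the linear system:
  x*      = (-3.7857, -0.6429)
  lambda* = (-8.5)
  f(x*)   = 50.3929

x* = (-3.7857, -0.6429), lambda* = (-8.5)


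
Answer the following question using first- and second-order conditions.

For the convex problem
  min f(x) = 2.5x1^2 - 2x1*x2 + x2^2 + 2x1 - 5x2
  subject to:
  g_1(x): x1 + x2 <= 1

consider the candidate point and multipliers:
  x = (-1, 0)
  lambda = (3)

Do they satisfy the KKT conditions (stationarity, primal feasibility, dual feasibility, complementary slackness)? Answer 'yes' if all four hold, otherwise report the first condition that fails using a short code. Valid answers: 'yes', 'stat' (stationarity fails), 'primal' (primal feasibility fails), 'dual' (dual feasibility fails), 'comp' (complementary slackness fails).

Gradient of f: grad f(x) = Q x + c = (-3, -3)
Constraint values g_i(x) = a_i^T x - b_i:
  g_1((-1, 0)) = -2
Stationarity residual: grad f(x) + sum_i lambda_i a_i = (0, 0)
  -> stationarity OK
Primal feasibility (all g_i <= 0): OK
Dual feasibility (all lambda_i >= 0): OK
Complementary slackness (lambda_i * g_i(x) = 0 for all i): FAILS

Verdict: the first failing condition is complementary_slackness -> comp.

comp


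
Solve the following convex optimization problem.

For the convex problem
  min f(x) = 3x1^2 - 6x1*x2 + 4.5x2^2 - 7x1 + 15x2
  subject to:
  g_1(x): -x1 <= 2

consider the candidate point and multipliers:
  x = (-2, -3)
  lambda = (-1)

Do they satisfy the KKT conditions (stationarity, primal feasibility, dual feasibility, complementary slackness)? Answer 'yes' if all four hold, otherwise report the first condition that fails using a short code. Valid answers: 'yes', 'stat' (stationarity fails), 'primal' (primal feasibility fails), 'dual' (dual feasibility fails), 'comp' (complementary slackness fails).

Gradient of f: grad f(x) = Q x + c = (-1, 0)
Constraint values g_i(x) = a_i^T x - b_i:
  g_1((-2, -3)) = 0
Stationarity residual: grad f(x) + sum_i lambda_i a_i = (0, 0)
  -> stationarity OK
Primal feasibility (all g_i <= 0): OK
Dual feasibility (all lambda_i >= 0): FAILS
Complementary slackness (lambda_i * g_i(x) = 0 for all i): OK

Verdict: the first failing condition is dual_feasibility -> dual.

dual


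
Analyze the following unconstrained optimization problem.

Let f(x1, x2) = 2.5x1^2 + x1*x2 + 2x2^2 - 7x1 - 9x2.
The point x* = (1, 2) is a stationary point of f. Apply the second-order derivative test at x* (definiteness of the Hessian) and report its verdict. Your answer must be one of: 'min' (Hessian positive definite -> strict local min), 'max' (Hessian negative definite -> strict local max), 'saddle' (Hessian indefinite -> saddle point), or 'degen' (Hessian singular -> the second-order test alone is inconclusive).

Compute the Hessian H = grad^2 f:
  H = [[5, 1], [1, 4]]
Verify stationarity: grad f(x*) = H x* + g = (0, 0).
Eigenvalues of H: 3.382, 5.618.
Both eigenvalues > 0, so H is positive definite -> x* is a strict local min.

min


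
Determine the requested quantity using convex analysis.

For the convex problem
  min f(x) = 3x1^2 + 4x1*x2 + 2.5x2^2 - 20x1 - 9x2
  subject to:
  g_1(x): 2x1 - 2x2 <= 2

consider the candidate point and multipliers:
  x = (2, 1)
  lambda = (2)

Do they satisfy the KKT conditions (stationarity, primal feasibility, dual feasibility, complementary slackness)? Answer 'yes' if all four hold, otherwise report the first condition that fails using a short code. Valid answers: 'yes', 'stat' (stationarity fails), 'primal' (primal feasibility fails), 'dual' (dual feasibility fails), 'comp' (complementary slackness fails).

Gradient of f: grad f(x) = Q x + c = (-4, 4)
Constraint values g_i(x) = a_i^T x - b_i:
  g_1((2, 1)) = 0
Stationarity residual: grad f(x) + sum_i lambda_i a_i = (0, 0)
  -> stationarity OK
Primal feasibility (all g_i <= 0): OK
Dual feasibility (all lambda_i >= 0): OK
Complementary slackness (lambda_i * g_i(x) = 0 for all i): OK

Verdict: yes, KKT holds.

yes


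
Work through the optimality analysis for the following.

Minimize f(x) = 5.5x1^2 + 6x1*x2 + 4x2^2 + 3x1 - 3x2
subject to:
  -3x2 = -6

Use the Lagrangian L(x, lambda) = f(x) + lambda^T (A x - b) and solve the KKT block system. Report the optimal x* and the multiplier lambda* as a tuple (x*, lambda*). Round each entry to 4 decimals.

Form the Lagrangian:
  L(x, lambda) = (1/2) x^T Q x + c^T x + lambda^T (A x - b)
Stationarity (grad_x L = 0): Q x + c + A^T lambda = 0.
Primal feasibility: A x = b.

This gives the KKT block system:
  [ Q   A^T ] [ x     ]   [-c ]
  [ A    0  ] [ lambda ] = [ b ]

Solving the linear system:
  x*      = (-1.3636, 2)
  lambda* = (1.6061)
  f(x*)   = -0.2273

x* = (-1.3636, 2), lambda* = (1.6061)


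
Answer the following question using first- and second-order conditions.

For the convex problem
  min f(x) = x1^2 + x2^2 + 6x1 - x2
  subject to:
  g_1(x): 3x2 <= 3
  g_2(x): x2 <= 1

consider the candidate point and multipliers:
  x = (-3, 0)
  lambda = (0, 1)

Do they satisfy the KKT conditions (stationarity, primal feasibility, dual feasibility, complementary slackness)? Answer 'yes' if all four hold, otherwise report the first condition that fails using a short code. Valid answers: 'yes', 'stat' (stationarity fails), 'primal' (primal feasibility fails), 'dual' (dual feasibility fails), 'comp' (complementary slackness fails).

Gradient of f: grad f(x) = Q x + c = (0, -1)
Constraint values g_i(x) = a_i^T x - b_i:
  g_1((-3, 0)) = -3
  g_2((-3, 0)) = -1
Stationarity residual: grad f(x) + sum_i lambda_i a_i = (0, 0)
  -> stationarity OK
Primal feasibility (all g_i <= 0): OK
Dual feasibility (all lambda_i >= 0): OK
Complementary slackness (lambda_i * g_i(x) = 0 for all i): FAILS

Verdict: the first failing condition is complementary_slackness -> comp.

comp


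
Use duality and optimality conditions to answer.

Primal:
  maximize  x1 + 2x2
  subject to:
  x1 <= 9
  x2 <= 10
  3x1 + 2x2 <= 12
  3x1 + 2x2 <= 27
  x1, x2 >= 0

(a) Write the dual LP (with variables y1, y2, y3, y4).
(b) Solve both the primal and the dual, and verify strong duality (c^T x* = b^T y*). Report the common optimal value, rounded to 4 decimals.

The standard primal-dual pair for 'max c^T x s.t. A x <= b, x >= 0' is:
  Dual:  min b^T y  s.t.  A^T y >= c,  y >= 0.

So the dual LP is:
  minimize  9y1 + 10y2 + 12y3 + 27y4
  subject to:
    y1 + 3y3 + 3y4 >= 1
    y2 + 2y3 + 2y4 >= 2
    y1, y2, y3, y4 >= 0

Solving the primal: x* = (0, 6).
  primal value c^T x* = 12.
Solving the dual: y* = (0, 0, 1, 0).
  dual value b^T y* = 12.
Strong duality: c^T x* = b^T y*. Confirmed.

12


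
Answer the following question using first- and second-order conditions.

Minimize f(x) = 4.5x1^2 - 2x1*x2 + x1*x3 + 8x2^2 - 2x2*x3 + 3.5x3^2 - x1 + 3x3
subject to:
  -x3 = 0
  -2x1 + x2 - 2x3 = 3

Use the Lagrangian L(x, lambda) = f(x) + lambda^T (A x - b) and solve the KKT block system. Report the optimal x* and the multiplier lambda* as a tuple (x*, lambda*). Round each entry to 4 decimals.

Form the Lagrangian:
  L(x, lambda) = (1/2) x^T Q x + c^T x + lambda^T (A x - b)
Stationarity (grad_x L = 0): Q x + c + A^T lambda = 0.
Primal feasibility: A x = b.

This gives the KKT block system:
  [ Q   A^T ] [ x     ]   [-c ]
  [ A    0  ] [ lambda ] = [ b ]

Solving the linear system:
  x*      = (-1.3692, 0.2615, 0)
  lambda* = (14.9538, -6.9231)
  f(x*)   = 11.0692

x* = (-1.3692, 0.2615, 0), lambda* = (14.9538, -6.9231)


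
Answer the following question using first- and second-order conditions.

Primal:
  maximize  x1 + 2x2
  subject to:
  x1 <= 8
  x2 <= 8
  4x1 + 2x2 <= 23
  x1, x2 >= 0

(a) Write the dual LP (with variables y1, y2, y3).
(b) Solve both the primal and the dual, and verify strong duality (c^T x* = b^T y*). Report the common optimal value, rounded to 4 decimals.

The standard primal-dual pair for 'max c^T x s.t. A x <= b, x >= 0' is:
  Dual:  min b^T y  s.t.  A^T y >= c,  y >= 0.

So the dual LP is:
  minimize  8y1 + 8y2 + 23y3
  subject to:
    y1 + 4y3 >= 1
    y2 + 2y3 >= 2
    y1, y2, y3 >= 0

Solving the primal: x* = (1.75, 8).
  primal value c^T x* = 17.75.
Solving the dual: y* = (0, 1.5, 0.25).
  dual value b^T y* = 17.75.
Strong duality: c^T x* = b^T y*. Confirmed.

17.75


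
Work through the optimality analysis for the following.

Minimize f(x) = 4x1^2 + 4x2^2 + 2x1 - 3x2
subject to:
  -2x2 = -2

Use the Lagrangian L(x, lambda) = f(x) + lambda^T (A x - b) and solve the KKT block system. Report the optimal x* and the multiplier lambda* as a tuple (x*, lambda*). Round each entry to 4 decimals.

Form the Lagrangian:
  L(x, lambda) = (1/2) x^T Q x + c^T x + lambda^T (A x - b)
Stationarity (grad_x L = 0): Q x + c + A^T lambda = 0.
Primal feasibility: A x = b.

This gives the KKT block system:
  [ Q   A^T ] [ x     ]   [-c ]
  [ A    0  ] [ lambda ] = [ b ]

Solving the linear system:
  x*      = (-0.25, 1)
  lambda* = (2.5)
  f(x*)   = 0.75

x* = (-0.25, 1), lambda* = (2.5)


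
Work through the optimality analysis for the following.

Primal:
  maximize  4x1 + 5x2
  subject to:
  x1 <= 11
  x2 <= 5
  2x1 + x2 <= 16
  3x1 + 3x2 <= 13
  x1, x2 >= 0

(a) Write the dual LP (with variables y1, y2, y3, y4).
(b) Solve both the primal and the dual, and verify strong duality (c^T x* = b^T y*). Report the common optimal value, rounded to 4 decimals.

The standard primal-dual pair for 'max c^T x s.t. A x <= b, x >= 0' is:
  Dual:  min b^T y  s.t.  A^T y >= c,  y >= 0.

So the dual LP is:
  minimize  11y1 + 5y2 + 16y3 + 13y4
  subject to:
    y1 + 2y3 + 3y4 >= 4
    y2 + y3 + 3y4 >= 5
    y1, y2, y3, y4 >= 0

Solving the primal: x* = (0, 4.3333).
  primal value c^T x* = 21.6667.
Solving the dual: y* = (0, 0, 0, 1.6667).
  dual value b^T y* = 21.6667.
Strong duality: c^T x* = b^T y*. Confirmed.

21.6667


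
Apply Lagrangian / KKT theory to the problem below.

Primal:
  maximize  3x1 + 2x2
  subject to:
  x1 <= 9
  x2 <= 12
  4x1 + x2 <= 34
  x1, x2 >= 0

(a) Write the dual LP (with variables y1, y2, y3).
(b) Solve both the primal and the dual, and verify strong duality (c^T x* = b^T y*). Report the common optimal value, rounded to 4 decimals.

The standard primal-dual pair for 'max c^T x s.t. A x <= b, x >= 0' is:
  Dual:  min b^T y  s.t.  A^T y >= c,  y >= 0.

So the dual LP is:
  minimize  9y1 + 12y2 + 34y3
  subject to:
    y1 + 4y3 >= 3
    y2 + y3 >= 2
    y1, y2, y3 >= 0

Solving the primal: x* = (5.5, 12).
  primal value c^T x* = 40.5.
Solving the dual: y* = (0, 1.25, 0.75).
  dual value b^T y* = 40.5.
Strong duality: c^T x* = b^T y*. Confirmed.

40.5


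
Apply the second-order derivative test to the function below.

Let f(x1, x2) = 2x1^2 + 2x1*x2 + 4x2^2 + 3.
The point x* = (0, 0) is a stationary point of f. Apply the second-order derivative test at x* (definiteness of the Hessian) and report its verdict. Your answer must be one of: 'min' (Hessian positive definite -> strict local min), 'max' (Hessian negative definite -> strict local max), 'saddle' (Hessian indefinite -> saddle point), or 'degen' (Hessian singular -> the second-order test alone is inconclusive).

Compute the Hessian H = grad^2 f:
  H = [[4, 2], [2, 8]]
Verify stationarity: grad f(x*) = H x* + g = (0, 0).
Eigenvalues of H: 3.1716, 8.8284.
Both eigenvalues > 0, so H is positive definite -> x* is a strict local min.

min


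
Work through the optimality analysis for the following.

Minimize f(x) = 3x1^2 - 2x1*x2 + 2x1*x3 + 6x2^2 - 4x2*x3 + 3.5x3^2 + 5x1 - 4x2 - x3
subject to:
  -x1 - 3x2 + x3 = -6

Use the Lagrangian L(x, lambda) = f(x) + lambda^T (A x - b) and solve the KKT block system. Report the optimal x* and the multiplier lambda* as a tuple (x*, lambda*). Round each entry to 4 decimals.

Form the Lagrangian:
  L(x, lambda) = (1/2) x^T Q x + c^T x + lambda^T (A x - b)
Stationarity (grad_x L = 0): Q x + c + A^T lambda = 0.
Primal feasibility: A x = b.

This gives the KKT block system:
  [ Q   A^T ] [ x     ]   [-c ]
  [ A    0  ] [ lambda ] = [ b ]

Solving the linear system:
  x*      = (0.6127, 1.885, 0.2676)
  lambda* = (5.4413)
  f(x*)   = 13.9519

x* = (0.6127, 1.885, 0.2676), lambda* = (5.4413)


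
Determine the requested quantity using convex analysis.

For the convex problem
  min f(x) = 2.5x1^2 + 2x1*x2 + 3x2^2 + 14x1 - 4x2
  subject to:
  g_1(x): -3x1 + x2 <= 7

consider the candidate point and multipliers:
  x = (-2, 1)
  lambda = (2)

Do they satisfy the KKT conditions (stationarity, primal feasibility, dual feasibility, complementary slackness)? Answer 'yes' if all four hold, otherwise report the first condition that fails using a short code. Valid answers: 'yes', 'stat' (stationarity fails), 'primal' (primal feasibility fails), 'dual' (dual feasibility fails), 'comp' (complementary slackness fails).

Gradient of f: grad f(x) = Q x + c = (6, -2)
Constraint values g_i(x) = a_i^T x - b_i:
  g_1((-2, 1)) = 0
Stationarity residual: grad f(x) + sum_i lambda_i a_i = (0, 0)
  -> stationarity OK
Primal feasibility (all g_i <= 0): OK
Dual feasibility (all lambda_i >= 0): OK
Complementary slackness (lambda_i * g_i(x) = 0 for all i): OK

Verdict: yes, KKT holds.

yes


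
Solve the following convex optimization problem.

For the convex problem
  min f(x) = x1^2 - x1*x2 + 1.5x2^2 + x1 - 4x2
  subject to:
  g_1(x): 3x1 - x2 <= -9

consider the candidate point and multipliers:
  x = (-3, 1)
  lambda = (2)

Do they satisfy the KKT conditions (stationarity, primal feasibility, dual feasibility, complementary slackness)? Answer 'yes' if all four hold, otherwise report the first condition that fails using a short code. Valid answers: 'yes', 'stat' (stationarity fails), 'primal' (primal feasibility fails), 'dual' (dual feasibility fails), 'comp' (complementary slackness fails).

Gradient of f: grad f(x) = Q x + c = (-6, 2)
Constraint values g_i(x) = a_i^T x - b_i:
  g_1((-3, 1)) = -1
Stationarity residual: grad f(x) + sum_i lambda_i a_i = (0, 0)
  -> stationarity OK
Primal feasibility (all g_i <= 0): OK
Dual feasibility (all lambda_i >= 0): OK
Complementary slackness (lambda_i * g_i(x) = 0 for all i): FAILS

Verdict: the first failing condition is complementary_slackness -> comp.

comp


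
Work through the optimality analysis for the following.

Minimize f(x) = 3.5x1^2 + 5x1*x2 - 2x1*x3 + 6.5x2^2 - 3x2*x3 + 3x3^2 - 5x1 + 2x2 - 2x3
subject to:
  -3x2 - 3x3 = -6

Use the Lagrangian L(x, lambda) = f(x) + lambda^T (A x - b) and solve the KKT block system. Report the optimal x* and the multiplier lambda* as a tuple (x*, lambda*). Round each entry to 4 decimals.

Form the Lagrangian:
  L(x, lambda) = (1/2) x^T Q x + c^T x + lambda^T (A x - b)
Stationarity (grad_x L = 0): Q x + c + A^T lambda = 0.
Primal feasibility: A x = b.

This gives the KKT block system:
  [ Q   A^T ] [ x     ]   [-c ]
  [ A    0  ] [ lambda ] = [ b ]

Solving the linear system:
  x*      = (1.0079, 0.2778, 1.7222)
  lambda* = (1.828)
  f(x*)   = 1.5198

x* = (1.0079, 0.2778, 1.7222), lambda* = (1.828)


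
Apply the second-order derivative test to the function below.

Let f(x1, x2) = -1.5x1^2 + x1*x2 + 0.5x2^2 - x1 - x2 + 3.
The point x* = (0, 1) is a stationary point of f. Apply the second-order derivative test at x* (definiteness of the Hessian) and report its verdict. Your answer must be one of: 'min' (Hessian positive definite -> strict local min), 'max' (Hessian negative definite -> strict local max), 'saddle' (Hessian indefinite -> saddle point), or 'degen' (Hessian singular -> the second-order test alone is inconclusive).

Compute the Hessian H = grad^2 f:
  H = [[-3, 1], [1, 1]]
Verify stationarity: grad f(x*) = H x* + g = (0, 0).
Eigenvalues of H: -3.2361, 1.2361.
Eigenvalues have mixed signs, so H is indefinite -> x* is a saddle point.

saddle


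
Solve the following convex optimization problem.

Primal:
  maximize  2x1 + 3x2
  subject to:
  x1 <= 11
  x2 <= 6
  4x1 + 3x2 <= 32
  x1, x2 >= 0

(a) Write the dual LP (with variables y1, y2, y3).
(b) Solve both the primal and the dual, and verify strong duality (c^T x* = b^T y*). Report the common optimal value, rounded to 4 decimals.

The standard primal-dual pair for 'max c^T x s.t. A x <= b, x >= 0' is:
  Dual:  min b^T y  s.t.  A^T y >= c,  y >= 0.

So the dual LP is:
  minimize  11y1 + 6y2 + 32y3
  subject to:
    y1 + 4y3 >= 2
    y2 + 3y3 >= 3
    y1, y2, y3 >= 0

Solving the primal: x* = (3.5, 6).
  primal value c^T x* = 25.
Solving the dual: y* = (0, 1.5, 0.5).
  dual value b^T y* = 25.
Strong duality: c^T x* = b^T y*. Confirmed.

25


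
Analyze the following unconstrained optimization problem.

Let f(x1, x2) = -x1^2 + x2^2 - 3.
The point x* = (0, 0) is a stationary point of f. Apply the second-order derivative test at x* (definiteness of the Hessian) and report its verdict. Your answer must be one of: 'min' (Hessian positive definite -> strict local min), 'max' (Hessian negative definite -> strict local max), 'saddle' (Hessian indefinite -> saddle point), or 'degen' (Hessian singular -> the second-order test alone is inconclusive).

Compute the Hessian H = grad^2 f:
  H = [[-2, 0], [0, 2]]
Verify stationarity: grad f(x*) = H x* + g = (0, 0).
Eigenvalues of H: -2, 2.
Eigenvalues have mixed signs, so H is indefinite -> x* is a saddle point.

saddle


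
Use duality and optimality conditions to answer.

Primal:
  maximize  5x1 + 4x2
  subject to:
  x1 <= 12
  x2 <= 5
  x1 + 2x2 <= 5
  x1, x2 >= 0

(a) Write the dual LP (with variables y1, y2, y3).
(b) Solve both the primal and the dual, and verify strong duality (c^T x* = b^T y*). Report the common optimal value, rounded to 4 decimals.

The standard primal-dual pair for 'max c^T x s.t. A x <= b, x >= 0' is:
  Dual:  min b^T y  s.t.  A^T y >= c,  y >= 0.

So the dual LP is:
  minimize  12y1 + 5y2 + 5y3
  subject to:
    y1 + y3 >= 5
    y2 + 2y3 >= 4
    y1, y2, y3 >= 0

Solving the primal: x* = (5, 0).
  primal value c^T x* = 25.
Solving the dual: y* = (0, 0, 5).
  dual value b^T y* = 25.
Strong duality: c^T x* = b^T y*. Confirmed.

25


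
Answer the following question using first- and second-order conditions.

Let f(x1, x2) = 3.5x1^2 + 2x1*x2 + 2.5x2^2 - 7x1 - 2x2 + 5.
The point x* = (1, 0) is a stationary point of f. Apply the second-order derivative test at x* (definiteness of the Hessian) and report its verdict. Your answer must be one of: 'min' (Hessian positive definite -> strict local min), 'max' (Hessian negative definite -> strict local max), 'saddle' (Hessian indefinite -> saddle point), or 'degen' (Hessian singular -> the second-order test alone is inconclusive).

Compute the Hessian H = grad^2 f:
  H = [[7, 2], [2, 5]]
Verify stationarity: grad f(x*) = H x* + g = (0, 0).
Eigenvalues of H: 3.7639, 8.2361.
Both eigenvalues > 0, so H is positive definite -> x* is a strict local min.

min


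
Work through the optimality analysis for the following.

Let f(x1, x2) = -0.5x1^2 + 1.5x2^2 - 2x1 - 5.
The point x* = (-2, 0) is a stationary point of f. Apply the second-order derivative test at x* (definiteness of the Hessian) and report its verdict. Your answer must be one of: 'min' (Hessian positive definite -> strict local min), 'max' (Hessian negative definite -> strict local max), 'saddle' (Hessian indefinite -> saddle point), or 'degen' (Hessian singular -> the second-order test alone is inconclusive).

Compute the Hessian H = grad^2 f:
  H = [[-1, 0], [0, 3]]
Verify stationarity: grad f(x*) = H x* + g = (0, 0).
Eigenvalues of H: -1, 3.
Eigenvalues have mixed signs, so H is indefinite -> x* is a saddle point.

saddle


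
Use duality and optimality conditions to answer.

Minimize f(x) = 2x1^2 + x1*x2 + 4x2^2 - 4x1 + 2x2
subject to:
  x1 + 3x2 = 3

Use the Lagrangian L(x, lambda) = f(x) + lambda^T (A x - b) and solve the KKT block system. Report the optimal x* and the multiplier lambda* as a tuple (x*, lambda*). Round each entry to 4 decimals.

Form the Lagrangian:
  L(x, lambda) = (1/2) x^T Q x + c^T x + lambda^T (A x - b)
Stationarity (grad_x L = 0): Q x + c + A^T lambda = 0.
Primal feasibility: A x = b.

This gives the KKT block system:
  [ Q   A^T ] [ x     ]   [-c ]
  [ A    0  ] [ lambda ] = [ b ]

Solving the linear system:
  x*      = (1.5, 0.5)
  lambda* = (-2.5)
  f(x*)   = 1.25

x* = (1.5, 0.5), lambda* = (-2.5)


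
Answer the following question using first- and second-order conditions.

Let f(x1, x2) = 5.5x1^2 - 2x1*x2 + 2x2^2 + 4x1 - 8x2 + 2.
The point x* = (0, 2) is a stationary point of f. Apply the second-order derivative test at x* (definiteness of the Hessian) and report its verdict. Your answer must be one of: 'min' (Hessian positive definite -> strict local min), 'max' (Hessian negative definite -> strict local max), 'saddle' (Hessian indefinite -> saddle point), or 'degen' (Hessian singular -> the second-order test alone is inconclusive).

Compute the Hessian H = grad^2 f:
  H = [[11, -2], [-2, 4]]
Verify stationarity: grad f(x*) = H x* + g = (0, 0).
Eigenvalues of H: 3.4689, 11.5311.
Both eigenvalues > 0, so H is positive definite -> x* is a strict local min.

min


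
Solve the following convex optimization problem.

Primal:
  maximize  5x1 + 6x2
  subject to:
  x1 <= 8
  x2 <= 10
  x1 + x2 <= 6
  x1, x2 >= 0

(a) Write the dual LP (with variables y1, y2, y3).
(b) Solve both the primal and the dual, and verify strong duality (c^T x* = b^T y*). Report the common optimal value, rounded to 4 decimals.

The standard primal-dual pair for 'max c^T x s.t. A x <= b, x >= 0' is:
  Dual:  min b^T y  s.t.  A^T y >= c,  y >= 0.

So the dual LP is:
  minimize  8y1 + 10y2 + 6y3
  subject to:
    y1 + y3 >= 5
    y2 + y3 >= 6
    y1, y2, y3 >= 0

Solving the primal: x* = (0, 6).
  primal value c^T x* = 36.
Solving the dual: y* = (0, 0, 6).
  dual value b^T y* = 36.
Strong duality: c^T x* = b^T y*. Confirmed.

36


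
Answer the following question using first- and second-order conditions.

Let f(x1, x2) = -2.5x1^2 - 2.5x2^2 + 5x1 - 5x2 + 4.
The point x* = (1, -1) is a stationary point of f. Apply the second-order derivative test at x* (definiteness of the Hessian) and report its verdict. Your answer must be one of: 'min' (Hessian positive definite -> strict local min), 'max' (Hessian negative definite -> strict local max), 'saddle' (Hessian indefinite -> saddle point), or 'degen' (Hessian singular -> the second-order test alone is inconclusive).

Compute the Hessian H = grad^2 f:
  H = [[-5, 0], [0, -5]]
Verify stationarity: grad f(x*) = H x* + g = (0, 0).
Eigenvalues of H: -5, -5.
Both eigenvalues < 0, so H is negative definite -> x* is a strict local max.

max


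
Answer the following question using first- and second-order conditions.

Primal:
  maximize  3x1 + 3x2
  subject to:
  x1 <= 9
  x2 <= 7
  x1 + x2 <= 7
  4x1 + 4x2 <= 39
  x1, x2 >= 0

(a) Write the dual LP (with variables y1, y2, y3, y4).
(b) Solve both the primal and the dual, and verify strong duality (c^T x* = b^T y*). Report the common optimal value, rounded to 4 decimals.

The standard primal-dual pair for 'max c^T x s.t. A x <= b, x >= 0' is:
  Dual:  min b^T y  s.t.  A^T y >= c,  y >= 0.

So the dual LP is:
  minimize  9y1 + 7y2 + 7y3 + 39y4
  subject to:
    y1 + y3 + 4y4 >= 3
    y2 + y3 + 4y4 >= 3
    y1, y2, y3, y4 >= 0

Solving the primal: x* = (7, 0).
  primal value c^T x* = 21.
Solving the dual: y* = (0, 0, 3, 0).
  dual value b^T y* = 21.
Strong duality: c^T x* = b^T y*. Confirmed.

21


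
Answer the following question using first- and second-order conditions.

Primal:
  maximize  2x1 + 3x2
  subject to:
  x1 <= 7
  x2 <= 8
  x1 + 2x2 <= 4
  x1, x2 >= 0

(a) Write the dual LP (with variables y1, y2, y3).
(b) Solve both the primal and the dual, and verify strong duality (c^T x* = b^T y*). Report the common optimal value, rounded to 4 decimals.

The standard primal-dual pair for 'max c^T x s.t. A x <= b, x >= 0' is:
  Dual:  min b^T y  s.t.  A^T y >= c,  y >= 0.

So the dual LP is:
  minimize  7y1 + 8y2 + 4y3
  subject to:
    y1 + y3 >= 2
    y2 + 2y3 >= 3
    y1, y2, y3 >= 0

Solving the primal: x* = (4, 0).
  primal value c^T x* = 8.
Solving the dual: y* = (0, 0, 2).
  dual value b^T y* = 8.
Strong duality: c^T x* = b^T y*. Confirmed.

8


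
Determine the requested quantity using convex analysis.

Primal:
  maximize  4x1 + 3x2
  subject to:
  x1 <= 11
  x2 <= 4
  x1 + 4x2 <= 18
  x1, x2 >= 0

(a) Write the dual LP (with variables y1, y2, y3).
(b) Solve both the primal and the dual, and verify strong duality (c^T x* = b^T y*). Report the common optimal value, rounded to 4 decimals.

The standard primal-dual pair for 'max c^T x s.t. A x <= b, x >= 0' is:
  Dual:  min b^T y  s.t.  A^T y >= c,  y >= 0.

So the dual LP is:
  minimize  11y1 + 4y2 + 18y3
  subject to:
    y1 + y3 >= 4
    y2 + 4y3 >= 3
    y1, y2, y3 >= 0

Solving the primal: x* = (11, 1.75).
  primal value c^T x* = 49.25.
Solving the dual: y* = (3.25, 0, 0.75).
  dual value b^T y* = 49.25.
Strong duality: c^T x* = b^T y*. Confirmed.

49.25


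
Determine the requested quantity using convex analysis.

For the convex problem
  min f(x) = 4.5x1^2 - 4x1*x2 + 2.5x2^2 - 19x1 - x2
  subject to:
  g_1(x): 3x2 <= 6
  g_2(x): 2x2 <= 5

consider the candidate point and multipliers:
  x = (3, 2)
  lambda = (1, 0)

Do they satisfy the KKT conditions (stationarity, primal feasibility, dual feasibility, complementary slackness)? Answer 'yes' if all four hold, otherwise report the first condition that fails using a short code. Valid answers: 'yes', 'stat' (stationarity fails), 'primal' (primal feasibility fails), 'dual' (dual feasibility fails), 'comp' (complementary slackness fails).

Gradient of f: grad f(x) = Q x + c = (0, -3)
Constraint values g_i(x) = a_i^T x - b_i:
  g_1((3, 2)) = 0
  g_2((3, 2)) = -1
Stationarity residual: grad f(x) + sum_i lambda_i a_i = (0, 0)
  -> stationarity OK
Primal feasibility (all g_i <= 0): OK
Dual feasibility (all lambda_i >= 0): OK
Complementary slackness (lambda_i * g_i(x) = 0 for all i): OK

Verdict: yes, KKT holds.

yes


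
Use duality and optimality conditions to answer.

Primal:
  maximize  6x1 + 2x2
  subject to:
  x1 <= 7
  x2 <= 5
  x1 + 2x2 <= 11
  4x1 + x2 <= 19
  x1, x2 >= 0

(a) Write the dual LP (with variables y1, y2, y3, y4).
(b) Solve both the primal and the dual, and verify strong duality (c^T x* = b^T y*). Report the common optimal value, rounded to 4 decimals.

The standard primal-dual pair for 'max c^T x s.t. A x <= b, x >= 0' is:
  Dual:  min b^T y  s.t.  A^T y >= c,  y >= 0.

So the dual LP is:
  minimize  7y1 + 5y2 + 11y3 + 19y4
  subject to:
    y1 + y3 + 4y4 >= 6
    y2 + 2y3 + y4 >= 2
    y1, y2, y3, y4 >= 0

Solving the primal: x* = (3.8571, 3.5714).
  primal value c^T x* = 30.2857.
Solving the dual: y* = (0, 0, 0.2857, 1.4286).
  dual value b^T y* = 30.2857.
Strong duality: c^T x* = b^T y*. Confirmed.

30.2857


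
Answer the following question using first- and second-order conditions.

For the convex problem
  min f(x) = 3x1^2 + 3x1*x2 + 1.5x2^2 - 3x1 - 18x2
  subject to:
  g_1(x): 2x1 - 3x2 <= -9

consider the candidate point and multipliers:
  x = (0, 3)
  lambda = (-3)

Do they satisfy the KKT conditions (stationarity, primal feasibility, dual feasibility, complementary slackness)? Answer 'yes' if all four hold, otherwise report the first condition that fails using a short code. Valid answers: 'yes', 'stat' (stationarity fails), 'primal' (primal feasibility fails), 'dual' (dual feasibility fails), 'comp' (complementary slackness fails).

Gradient of f: grad f(x) = Q x + c = (6, -9)
Constraint values g_i(x) = a_i^T x - b_i:
  g_1((0, 3)) = 0
Stationarity residual: grad f(x) + sum_i lambda_i a_i = (0, 0)
  -> stationarity OK
Primal feasibility (all g_i <= 0): OK
Dual feasibility (all lambda_i >= 0): FAILS
Complementary slackness (lambda_i * g_i(x) = 0 for all i): OK

Verdict: the first failing condition is dual_feasibility -> dual.

dual


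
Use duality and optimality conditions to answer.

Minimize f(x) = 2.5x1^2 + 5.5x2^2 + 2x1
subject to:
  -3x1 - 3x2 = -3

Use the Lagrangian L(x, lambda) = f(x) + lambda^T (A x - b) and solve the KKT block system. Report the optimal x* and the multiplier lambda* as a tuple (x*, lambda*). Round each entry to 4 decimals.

Form the Lagrangian:
  L(x, lambda) = (1/2) x^T Q x + c^T x + lambda^T (A x - b)
Stationarity (grad_x L = 0): Q x + c + A^T lambda = 0.
Primal feasibility: A x = b.

This gives the KKT block system:
  [ Q   A^T ] [ x     ]   [-c ]
  [ A    0  ] [ lambda ] = [ b ]

Solving the linear system:
  x*      = (0.5625, 0.4375)
  lambda* = (1.6042)
  f(x*)   = 2.9688

x* = (0.5625, 0.4375), lambda* = (1.6042)


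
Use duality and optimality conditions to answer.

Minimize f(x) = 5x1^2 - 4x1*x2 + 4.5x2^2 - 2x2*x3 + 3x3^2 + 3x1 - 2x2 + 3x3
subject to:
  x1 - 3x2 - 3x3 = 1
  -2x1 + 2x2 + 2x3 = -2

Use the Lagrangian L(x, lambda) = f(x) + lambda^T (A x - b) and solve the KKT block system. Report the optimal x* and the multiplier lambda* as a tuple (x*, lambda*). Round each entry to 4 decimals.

Form the Lagrangian:
  L(x, lambda) = (1/2) x^T Q x + c^T x + lambda^T (A x - b)
Stationarity (grad_x L = 0): Q x + c + A^T lambda = 0.
Primal feasibility: A x = b.

This gives the KKT block system:
  [ Q   A^T ] [ x     ]   [-c ]
  [ A    0  ] [ lambda ] = [ b ]

Solving the linear system:
  x*      = (1, 0.4737, -0.4737)
  lambda* = (5.1579, 8.1316)
  f(x*)   = 5.8684

x* = (1, 0.4737, -0.4737), lambda* = (5.1579, 8.1316)


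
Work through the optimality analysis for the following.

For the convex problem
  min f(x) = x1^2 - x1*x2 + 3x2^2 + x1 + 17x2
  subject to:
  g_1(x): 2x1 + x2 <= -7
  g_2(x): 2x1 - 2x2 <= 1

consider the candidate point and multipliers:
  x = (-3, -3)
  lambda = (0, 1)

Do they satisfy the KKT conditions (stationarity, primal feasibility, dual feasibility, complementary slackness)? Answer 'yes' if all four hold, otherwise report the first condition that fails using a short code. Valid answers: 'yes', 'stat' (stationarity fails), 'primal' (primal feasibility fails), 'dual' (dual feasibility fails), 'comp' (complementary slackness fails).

Gradient of f: grad f(x) = Q x + c = (-2, 2)
Constraint values g_i(x) = a_i^T x - b_i:
  g_1((-3, -3)) = -2
  g_2((-3, -3)) = -1
Stationarity residual: grad f(x) + sum_i lambda_i a_i = (0, 0)
  -> stationarity OK
Primal feasibility (all g_i <= 0): OK
Dual feasibility (all lambda_i >= 0): OK
Complementary slackness (lambda_i * g_i(x) = 0 for all i): FAILS

Verdict: the first failing condition is complementary_slackness -> comp.

comp


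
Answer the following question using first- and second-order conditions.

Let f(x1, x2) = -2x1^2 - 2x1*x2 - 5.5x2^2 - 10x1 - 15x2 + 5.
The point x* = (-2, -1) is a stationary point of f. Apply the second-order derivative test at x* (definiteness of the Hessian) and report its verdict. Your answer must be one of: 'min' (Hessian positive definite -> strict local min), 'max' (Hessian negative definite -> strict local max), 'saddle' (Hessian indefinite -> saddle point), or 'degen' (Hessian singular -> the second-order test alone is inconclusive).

Compute the Hessian H = grad^2 f:
  H = [[-4, -2], [-2, -11]]
Verify stationarity: grad f(x*) = H x* + g = (0, 0).
Eigenvalues of H: -11.5311, -3.4689.
Both eigenvalues < 0, so H is negative definite -> x* is a strict local max.

max


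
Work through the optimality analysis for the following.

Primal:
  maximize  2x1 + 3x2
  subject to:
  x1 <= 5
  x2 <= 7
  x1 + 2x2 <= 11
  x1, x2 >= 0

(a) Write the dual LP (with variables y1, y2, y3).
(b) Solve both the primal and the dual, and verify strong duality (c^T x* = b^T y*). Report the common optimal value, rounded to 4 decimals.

The standard primal-dual pair for 'max c^T x s.t. A x <= b, x >= 0' is:
  Dual:  min b^T y  s.t.  A^T y >= c,  y >= 0.

So the dual LP is:
  minimize  5y1 + 7y2 + 11y3
  subject to:
    y1 + y3 >= 2
    y2 + 2y3 >= 3
    y1, y2, y3 >= 0

Solving the primal: x* = (5, 3).
  primal value c^T x* = 19.
Solving the dual: y* = (0.5, 0, 1.5).
  dual value b^T y* = 19.
Strong duality: c^T x* = b^T y*. Confirmed.

19


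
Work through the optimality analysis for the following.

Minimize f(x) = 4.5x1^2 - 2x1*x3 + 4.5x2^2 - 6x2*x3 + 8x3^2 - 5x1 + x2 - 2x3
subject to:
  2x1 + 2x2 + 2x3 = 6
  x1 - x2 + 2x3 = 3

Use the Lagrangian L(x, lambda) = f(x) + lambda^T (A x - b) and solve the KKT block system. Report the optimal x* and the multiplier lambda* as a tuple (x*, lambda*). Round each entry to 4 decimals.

Form the Lagrangian:
  L(x, lambda) = (1/2) x^T Q x + c^T x + lambda^T (A x - b)
Stationarity (grad_x L = 0): Q x + c + A^T lambda = 0.
Primal feasibility: A x = b.

This gives the KKT block system:
  [ Q   A^T ] [ x     ]   [-c ]
  [ A    0  ] [ lambda ] = [ b ]

Solving the linear system:
  x*      = (1.4221, 0.526, 1.0519)
  lambda* = (-1.2792, -3.1364)
  f(x*)   = 4.1981

x* = (1.4221, 0.526, 1.0519), lambda* = (-1.2792, -3.1364)


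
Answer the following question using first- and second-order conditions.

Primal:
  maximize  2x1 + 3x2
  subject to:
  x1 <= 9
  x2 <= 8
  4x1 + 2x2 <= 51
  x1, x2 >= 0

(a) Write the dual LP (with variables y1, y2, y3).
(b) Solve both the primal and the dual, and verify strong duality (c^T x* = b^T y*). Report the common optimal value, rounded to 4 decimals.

The standard primal-dual pair for 'max c^T x s.t. A x <= b, x >= 0' is:
  Dual:  min b^T y  s.t.  A^T y >= c,  y >= 0.

So the dual LP is:
  minimize  9y1 + 8y2 + 51y3
  subject to:
    y1 + 4y3 >= 2
    y2 + 2y3 >= 3
    y1, y2, y3 >= 0

Solving the primal: x* = (8.75, 8).
  primal value c^T x* = 41.5.
Solving the dual: y* = (0, 2, 0.5).
  dual value b^T y* = 41.5.
Strong duality: c^T x* = b^T y*. Confirmed.

41.5


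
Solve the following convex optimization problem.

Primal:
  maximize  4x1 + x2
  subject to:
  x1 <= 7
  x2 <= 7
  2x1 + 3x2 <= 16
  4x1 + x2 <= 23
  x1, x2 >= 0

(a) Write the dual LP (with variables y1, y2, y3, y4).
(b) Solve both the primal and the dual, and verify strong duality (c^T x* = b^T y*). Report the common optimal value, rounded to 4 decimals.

The standard primal-dual pair for 'max c^T x s.t. A x <= b, x >= 0' is:
  Dual:  min b^T y  s.t.  A^T y >= c,  y >= 0.

So the dual LP is:
  minimize  7y1 + 7y2 + 16y3 + 23y4
  subject to:
    y1 + 2y3 + 4y4 >= 4
    y2 + 3y3 + y4 >= 1
    y1, y2, y3, y4 >= 0

Solving the primal: x* = (5.3, 1.8).
  primal value c^T x* = 23.
Solving the dual: y* = (0, 0, 0, 1).
  dual value b^T y* = 23.
Strong duality: c^T x* = b^T y*. Confirmed.

23


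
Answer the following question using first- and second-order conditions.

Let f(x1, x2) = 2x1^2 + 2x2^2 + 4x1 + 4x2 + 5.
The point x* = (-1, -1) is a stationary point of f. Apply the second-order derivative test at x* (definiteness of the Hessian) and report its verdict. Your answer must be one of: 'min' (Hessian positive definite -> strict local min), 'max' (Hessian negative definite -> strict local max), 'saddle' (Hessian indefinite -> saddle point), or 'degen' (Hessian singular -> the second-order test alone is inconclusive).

Compute the Hessian H = grad^2 f:
  H = [[4, 0], [0, 4]]
Verify stationarity: grad f(x*) = H x* + g = (0, 0).
Eigenvalues of H: 4, 4.
Both eigenvalues > 0, so H is positive definite -> x* is a strict local min.

min


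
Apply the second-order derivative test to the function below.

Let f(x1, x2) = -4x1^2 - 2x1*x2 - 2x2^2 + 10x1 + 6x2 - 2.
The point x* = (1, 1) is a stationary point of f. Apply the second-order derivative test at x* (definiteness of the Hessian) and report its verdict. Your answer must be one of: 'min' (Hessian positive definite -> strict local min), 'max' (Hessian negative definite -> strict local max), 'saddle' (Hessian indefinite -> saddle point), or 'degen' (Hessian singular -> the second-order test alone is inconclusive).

Compute the Hessian H = grad^2 f:
  H = [[-8, -2], [-2, -4]]
Verify stationarity: grad f(x*) = H x* + g = (0, 0).
Eigenvalues of H: -8.8284, -3.1716.
Both eigenvalues < 0, so H is negative definite -> x* is a strict local max.

max


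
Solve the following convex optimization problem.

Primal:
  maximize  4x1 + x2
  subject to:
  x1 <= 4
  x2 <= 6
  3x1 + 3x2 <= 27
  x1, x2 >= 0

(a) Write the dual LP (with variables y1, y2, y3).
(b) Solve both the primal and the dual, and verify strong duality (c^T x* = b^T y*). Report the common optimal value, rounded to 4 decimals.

The standard primal-dual pair for 'max c^T x s.t. A x <= b, x >= 0' is:
  Dual:  min b^T y  s.t.  A^T y >= c,  y >= 0.

So the dual LP is:
  minimize  4y1 + 6y2 + 27y3
  subject to:
    y1 + 3y3 >= 4
    y2 + 3y3 >= 1
    y1, y2, y3 >= 0

Solving the primal: x* = (4, 5).
  primal value c^T x* = 21.
Solving the dual: y* = (3, 0, 0.3333).
  dual value b^T y* = 21.
Strong duality: c^T x* = b^T y*. Confirmed.

21


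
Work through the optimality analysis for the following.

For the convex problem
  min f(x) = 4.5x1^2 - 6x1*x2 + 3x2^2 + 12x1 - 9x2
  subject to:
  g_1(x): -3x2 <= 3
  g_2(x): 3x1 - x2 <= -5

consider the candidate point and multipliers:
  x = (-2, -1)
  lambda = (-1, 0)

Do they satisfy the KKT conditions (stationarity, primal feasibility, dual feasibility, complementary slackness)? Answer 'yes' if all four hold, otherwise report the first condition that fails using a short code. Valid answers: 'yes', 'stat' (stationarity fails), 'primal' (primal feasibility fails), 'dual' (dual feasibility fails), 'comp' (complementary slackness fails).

Gradient of f: grad f(x) = Q x + c = (0, -3)
Constraint values g_i(x) = a_i^T x - b_i:
  g_1((-2, -1)) = 0
  g_2((-2, -1)) = 0
Stationarity residual: grad f(x) + sum_i lambda_i a_i = (0, 0)
  -> stationarity OK
Primal feasibility (all g_i <= 0): OK
Dual feasibility (all lambda_i >= 0): FAILS
Complementary slackness (lambda_i * g_i(x) = 0 for all i): OK

Verdict: the first failing condition is dual_feasibility -> dual.

dual


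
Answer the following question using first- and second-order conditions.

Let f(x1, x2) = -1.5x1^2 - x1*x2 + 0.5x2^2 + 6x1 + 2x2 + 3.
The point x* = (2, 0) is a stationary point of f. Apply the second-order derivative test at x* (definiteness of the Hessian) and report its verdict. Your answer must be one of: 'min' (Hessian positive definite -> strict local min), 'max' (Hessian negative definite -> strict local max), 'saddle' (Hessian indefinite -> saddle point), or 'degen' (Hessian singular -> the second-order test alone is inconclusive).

Compute the Hessian H = grad^2 f:
  H = [[-3, -1], [-1, 1]]
Verify stationarity: grad f(x*) = H x* + g = (0, 0).
Eigenvalues of H: -3.2361, 1.2361.
Eigenvalues have mixed signs, so H is indefinite -> x* is a saddle point.

saddle


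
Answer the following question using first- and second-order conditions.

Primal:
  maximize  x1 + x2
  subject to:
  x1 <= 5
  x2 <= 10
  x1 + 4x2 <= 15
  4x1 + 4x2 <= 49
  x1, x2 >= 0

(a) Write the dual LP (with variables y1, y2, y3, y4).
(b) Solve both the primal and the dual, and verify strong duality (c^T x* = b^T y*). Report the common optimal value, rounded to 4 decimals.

The standard primal-dual pair for 'max c^T x s.t. A x <= b, x >= 0' is:
  Dual:  min b^T y  s.t.  A^T y >= c,  y >= 0.

So the dual LP is:
  minimize  5y1 + 10y2 + 15y3 + 49y4
  subject to:
    y1 + y3 + 4y4 >= 1
    y2 + 4y3 + 4y4 >= 1
    y1, y2, y3, y4 >= 0

Solving the primal: x* = (5, 2.5).
  primal value c^T x* = 7.5.
Solving the dual: y* = (0.75, 0, 0.25, 0).
  dual value b^T y* = 7.5.
Strong duality: c^T x* = b^T y*. Confirmed.

7.5
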